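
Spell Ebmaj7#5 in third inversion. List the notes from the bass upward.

In root position, Ebmaj7#5 is E♭–G–B–D.
Third inversion puts the seventh (D) in the bass.

D, E♭, G, B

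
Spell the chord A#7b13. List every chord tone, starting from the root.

A# C## E# G# F#

Root A#, quality dominant seventh flat thirteen:
A# — root
C## — major 3rd
E# — perfect 5th
G# — minor 7th
F# — minor 13th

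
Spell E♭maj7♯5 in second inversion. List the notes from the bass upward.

In root position, E♭maj7♯5 is Eb–G–B–D.
Second inversion puts the fifth (B) in the bass.

B – D – Eb – G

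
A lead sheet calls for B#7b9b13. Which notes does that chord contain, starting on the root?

B# D## F## A# C# G#

B#7b9b13 is a dominant seventh flat nine flat thirteen built on B#.
B# — root
D## — major 3rd
F## — perfect 5th
A# — minor 7th
C# — minor 9th
G# — minor 13th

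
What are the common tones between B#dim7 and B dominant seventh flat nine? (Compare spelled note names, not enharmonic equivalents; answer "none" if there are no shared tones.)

D#, F#, A

B#dim7 = B#, D#, F#, A.
B dominant seventh flat nine = B, D#, F#, A, C.
Shared: D#, F#, A.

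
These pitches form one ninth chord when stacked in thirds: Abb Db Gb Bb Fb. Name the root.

Stacking in thirds gives Gb – Bb – Db – Fb – Abb, so Gb is the root — Gb dominant seventh flat nine.

Gb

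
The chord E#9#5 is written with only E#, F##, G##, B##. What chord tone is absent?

D#

E#9#5 = E#, G##, B##, D#, F##. The voicing lacks the 7th (minor 7th), D#.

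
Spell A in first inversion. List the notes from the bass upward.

C♯, E, A

A = A–C♯–E; first inversion → third (C♯) lowest.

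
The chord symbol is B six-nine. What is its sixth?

B six-nine is built on B; its 6th is a major 6th above the root.
A sixth above B uses the letter G, and the major 6th above B is G#.

G#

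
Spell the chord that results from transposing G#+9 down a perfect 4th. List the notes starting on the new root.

A perfect 4th down from G# is D#, so the new chord is D# dominant ninth sharp five.
- root: D#
- major 3rd: F##
- augmented 5th: A##
- minor 7th: C#
- major 9th: E#

D#  F##  A##  C#  E#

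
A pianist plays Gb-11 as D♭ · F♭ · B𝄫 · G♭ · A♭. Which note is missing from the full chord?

C♭

Gb-11 = G♭, B𝄫, D♭, F♭, A♭, C♭. The voicing lacks the 11th (perfect 11th), C♭.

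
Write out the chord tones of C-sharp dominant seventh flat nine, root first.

Root C-sharp, quality dominant seventh flat nine:
- root: C-sharp
- major 3rd: E-sharp
- perfect 5th: G-sharp
- minor 7th: B
- minor 9th: D

C-sharp  E-sharp  G-sharp  B  D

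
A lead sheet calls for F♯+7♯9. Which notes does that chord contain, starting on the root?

F#, A#, C##, E, G##

F♯+7♯9 is a dominant seventh sharp nine sharp five built on F#.
- root: F#
- major 3rd: A#
- augmented 5th: C##
- minor 7th: E
- augmented 9th: G##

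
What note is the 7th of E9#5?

D

E9#5 is built on E; its 7th is a minor 7th above the root.
A seventh above E uses the letter D, and the minor 7th above E is D.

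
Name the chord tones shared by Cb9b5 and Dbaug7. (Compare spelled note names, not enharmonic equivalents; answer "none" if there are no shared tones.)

Cb9b5 = Cb, Eb, Gbb, Bbb, Db.
Dbaug7 = Db, F, A, Cb.
Shared: Cb, Db.

Cb, Db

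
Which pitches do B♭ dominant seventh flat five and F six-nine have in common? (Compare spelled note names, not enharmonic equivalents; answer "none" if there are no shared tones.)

B♭ dominant seventh flat five = B-flat, D, F-flat, A-flat.
F six-nine = F, A, C, D, G.
Shared: D.

D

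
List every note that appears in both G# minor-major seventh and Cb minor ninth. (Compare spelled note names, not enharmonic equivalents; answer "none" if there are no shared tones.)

none

G# minor-major seventh = G-sharp, B, D-sharp, F-double-sharp.
Cb minor ninth = C-flat, E-double-flat, G-flat, B-double-flat, D-flat.
Shared: none.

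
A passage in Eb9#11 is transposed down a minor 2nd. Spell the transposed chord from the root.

D, F#, A, C, E, G#

A minor 2nd down from Eb is D, so the new chord is D dominant ninth sharp eleven.
root → D
3rd (major 3rd) → F#
5th (perfect 5th) → A
7th (minor 7th) → C
9th (major 9th) → E
11th (augmented 11th) → G#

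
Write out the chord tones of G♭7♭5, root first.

Gb, Bb, Dbb, Fb

Root Gb, quality dominant seventh flat five:
Gb — root
Bb — major 3rd
Dbb — diminished 5th
Fb — minor 7th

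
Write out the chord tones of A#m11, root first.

A#m11 is a minor eleventh built on A#.
A# — root
C# — minor 3rd
E# — perfect 5th
G# — minor 7th
B# — major 9th
D# — perfect 11th

A# – C# – E# – G# – B# – D#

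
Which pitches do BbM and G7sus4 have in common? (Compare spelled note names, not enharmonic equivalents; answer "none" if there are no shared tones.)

BbM = Bb, D, F.
G7sus4 = G, C, D, F.
Shared: D, F.

D F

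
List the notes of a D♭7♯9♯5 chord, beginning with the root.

Db, F, A, Cb, E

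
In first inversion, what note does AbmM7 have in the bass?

Cb

AbmM7 in root position is Ab–Cb–Eb–G.
First inversion places the third in the bass, which is Cb.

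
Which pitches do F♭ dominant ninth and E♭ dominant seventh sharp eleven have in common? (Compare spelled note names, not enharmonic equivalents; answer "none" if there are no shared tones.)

none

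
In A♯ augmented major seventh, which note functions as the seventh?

A♯ augmented major seventh is built on A#; its 7th is a major 7th above the root.
A seventh above A uses the letter G, and the major 7th above A# is G##.

G##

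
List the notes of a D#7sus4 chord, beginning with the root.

D#7sus4 is a dominant seventh suspended fourth built on D#.
Root: D#
Perfect 4th (4th): G#
Perfect 5th (5th): A#
Minor 7th (7th): C#

D# – G# – A# – C#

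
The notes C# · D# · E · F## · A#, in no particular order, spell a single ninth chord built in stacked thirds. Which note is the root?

D#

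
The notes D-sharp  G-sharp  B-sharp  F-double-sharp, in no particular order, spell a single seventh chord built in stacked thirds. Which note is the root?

Stacking in thirds gives G-sharp – B-sharp – D-sharp – F-double-sharp, so G-sharp is the root — G-sharp major seventh.

G-sharp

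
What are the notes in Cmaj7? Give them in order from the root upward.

Root C, quality major seventh:
root → C
3rd (major 3rd) → E
5th (perfect 5th) → G
7th (major 7th) → B

C, E, G, B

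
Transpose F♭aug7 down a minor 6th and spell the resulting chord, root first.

Ab  C  E  Gb

Transposed root: Fb → Ab (minor 6th down). So we spell Ab augmented seventh:
Ab — root
C — major 3rd
E — augmented 5th
Gb — minor 7th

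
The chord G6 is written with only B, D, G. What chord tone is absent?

G6 = G, B, D, E. The voicing lacks the 6th (major 6th), E.

E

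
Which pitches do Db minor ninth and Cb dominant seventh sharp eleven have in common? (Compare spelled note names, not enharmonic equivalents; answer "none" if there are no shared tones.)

Db minor ninth: Db Fb Ab Cb Eb
Cb dominant seventh sharp eleven: Cb Eb Gb Bbb F
Common to both → Cb, Eb.

Cb, Eb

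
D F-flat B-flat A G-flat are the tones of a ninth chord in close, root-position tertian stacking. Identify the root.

Arranged so that each adjacent pair is a third by letter name: G-flat – B-flat – D – F-flat – A.
The bottom of that stack, G-flat, is the root (this is G-flat dominant seventh sharp nine sharp five).

G-flat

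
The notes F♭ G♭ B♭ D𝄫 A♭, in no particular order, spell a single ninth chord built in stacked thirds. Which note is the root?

G♭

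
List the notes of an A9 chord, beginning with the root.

A – C# – E – G – B

A9: dominant ninth on A.
Root: A
Major 3rd (3rd): C#
Perfect 5th (5th): E
Minor 7th (7th): G
Major 9th (9th): B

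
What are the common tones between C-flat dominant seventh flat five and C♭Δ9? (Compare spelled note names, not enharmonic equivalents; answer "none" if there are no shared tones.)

C♭, E♭

C-flat dominant seventh flat five: C♭ E♭ G𝄫 B𝄫
C♭Δ9: C♭ E♭ G♭ B♭ D♭
Common to both → C♭, E♭.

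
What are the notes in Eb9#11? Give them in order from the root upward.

Eb9#11: dominant ninth sharp eleven on Eb.
Root: Eb
Major 3rd (3rd): G
Perfect 5th (5th): Bb
Minor 7th (7th): Db
Major 9th (9th): F
Augmented 11th (11th): A

Eb, G, Bb, Db, F, A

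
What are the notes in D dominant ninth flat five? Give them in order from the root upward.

D dominant ninth flat five is a dominant ninth flat five built on D.
- root: D
- major 3rd: F-sharp
- diminished 5th: A-flat
- minor 7th: C
- major 9th: E

D – F-sharp – A-flat – C – E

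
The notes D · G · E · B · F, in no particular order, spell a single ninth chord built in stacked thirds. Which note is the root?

E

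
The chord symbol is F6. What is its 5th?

Root of F6 = F. The 5th is a perfect 5th: F up a perfect 5th → C.

C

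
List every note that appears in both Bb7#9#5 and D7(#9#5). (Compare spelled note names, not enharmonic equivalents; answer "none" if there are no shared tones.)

Bb7#9#5: B♭ D F♯ A♭ C♯
D7(#9#5): D F♯ A♯ C E♯
Common to both → D, F♯.

D F♯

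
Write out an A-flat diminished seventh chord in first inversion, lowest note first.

A-flat diminished seventh = A-flat–C-flat–E-double-flat–G-double-flat; first inversion → third (C-flat) lowest.

C-flat E-double-flat G-double-flat A-flat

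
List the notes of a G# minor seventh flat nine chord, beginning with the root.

G-sharp, B, D-sharp, F-sharp, A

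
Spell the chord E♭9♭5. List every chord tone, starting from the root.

Root Eb, quality dominant ninth flat five:
Eb — root
G — major 3rd
Bbb — diminished 5th
Db — minor 7th
F — major 9th

Eb G Bbb Db F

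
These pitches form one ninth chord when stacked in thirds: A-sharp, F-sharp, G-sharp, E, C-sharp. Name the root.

F-sharp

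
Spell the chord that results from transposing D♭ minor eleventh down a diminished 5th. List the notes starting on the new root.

G, B♭, D, F, A, C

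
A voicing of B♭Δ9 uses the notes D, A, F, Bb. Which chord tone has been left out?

B♭Δ9 = Bb, D, F, A, C. The voicing lacks the 9th (major 9th), C.

C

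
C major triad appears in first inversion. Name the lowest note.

E

C major triad = C–E–G. First inversion → third in the bass = E.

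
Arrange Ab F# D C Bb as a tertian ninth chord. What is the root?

Stacking in thirds gives Bb – D – F# – Ab – C, so Bb is the root — Bb dominant ninth sharp five.

Bb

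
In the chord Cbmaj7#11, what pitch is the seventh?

Bb

Cbmaj7#11 is built on Cb; its 7th is a major 7th above the root.
A seventh above C uses the letter B, and the major 7th above Cb is Bb.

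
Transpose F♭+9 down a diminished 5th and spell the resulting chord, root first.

Transposed root: Fb → Bb (diminished 5th down). So we spell Bb dominant ninth sharp five:
root → Bb
3rd (major 3rd) → D
5th (augmented 5th) → F#
7th (minor 7th) → Ab
9th (major 9th) → C

Bb, D, F#, Ab, C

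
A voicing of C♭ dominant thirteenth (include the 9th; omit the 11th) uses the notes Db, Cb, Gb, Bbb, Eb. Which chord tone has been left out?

Ab

The full C♭ dominant thirteenth chord is Cb, Eb, Gb, Bbb, Db, Ab.
Comparing with the voicing, the major 13th (13th) — Ab — is absent.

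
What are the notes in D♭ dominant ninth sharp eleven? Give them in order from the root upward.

D-flat, F, A-flat, C-flat, E-flat, G

Root D-flat, quality dominant ninth sharp eleven:
D-flat — root
F — major 3rd
A-flat — perfect 5th
C-flat — minor 7th
E-flat — major 9th
G — augmented 11th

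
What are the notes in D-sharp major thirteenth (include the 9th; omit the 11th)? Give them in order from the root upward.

D♯  F𝄪  A♯  C𝄪  E♯  B♯

D-sharp major thirteenth is a major thirteenth built on D♯.
Root: D♯
Major 3rd (3rd): F𝄪
Perfect 5th (5th): A♯
Major 7th (7th): C𝄪
Major 9th (9th): E♯
Major 13th (13th): B♯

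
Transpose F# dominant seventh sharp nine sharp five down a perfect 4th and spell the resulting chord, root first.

C-sharp, E-sharp, G-double-sharp, B, D-double-sharp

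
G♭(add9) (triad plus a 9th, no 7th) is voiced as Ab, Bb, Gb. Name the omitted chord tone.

Db

G♭(add9) = Gb, Bb, Db, Ab. The voicing lacks the 5th (perfect 5th), Db.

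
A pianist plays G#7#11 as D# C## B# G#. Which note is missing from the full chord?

F#

The full G#7#11 chord is G#, B#, D#, F#, C##.
Comparing with the voicing, the minor 7th (7th) — F# — is absent.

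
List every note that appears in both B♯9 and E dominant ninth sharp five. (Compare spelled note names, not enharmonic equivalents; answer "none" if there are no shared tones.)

B♯9: B# D## F## A# C##
E dominant ninth sharp five: E G# B# D F#
Common to both → B#.

B#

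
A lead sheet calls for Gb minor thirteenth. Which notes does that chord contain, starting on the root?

Gb Bbb Db Fb Ab Cb Eb

Gb minor thirteenth is a minor thirteenth built on Gb.
root → Gb
3rd (minor 3rd) → Bbb
5th (perfect 5th) → Db
7th (minor 7th) → Fb
9th (major 9th) → Ab
11th (perfect 11th) → Cb
13th (major 13th) → Eb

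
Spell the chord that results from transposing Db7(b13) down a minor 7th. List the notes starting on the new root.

Eb, G, Bb, Db, Cb

A minor 7th down from Db is Eb, so the new chord is Eb dominant seventh flat thirteen.
Eb — root
G — major 3rd
Bb — perfect 5th
Db — minor 7th
Cb — minor 13th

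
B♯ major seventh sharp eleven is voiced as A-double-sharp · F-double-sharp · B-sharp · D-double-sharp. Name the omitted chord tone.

B♯ major seventh sharp eleven = B-sharp, D-double-sharp, F-double-sharp, A-double-sharp, E-double-sharp. The voicing lacks the 11th (augmented 11th), E-double-sharp.

E-double-sharp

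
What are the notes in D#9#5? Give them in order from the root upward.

Root D#, quality dominant ninth sharp five:
Root: D#
Major 3rd (3rd): F##
Augmented 5th (5th): A##
Minor 7th (7th): C#
Major 9th (9th): E#

D# – F## – A## – C# – E#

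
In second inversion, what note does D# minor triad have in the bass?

A-sharp

D# minor triad = D-sharp–F-sharp–A-sharp. Second inversion → fifth in the bass = A-sharp.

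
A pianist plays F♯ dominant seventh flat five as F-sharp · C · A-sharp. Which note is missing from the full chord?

E

F♯ dominant seventh flat five = F-sharp, A-sharp, C, E. The voicing lacks the 7th (minor 7th), E.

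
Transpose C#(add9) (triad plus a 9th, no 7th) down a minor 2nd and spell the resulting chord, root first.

B# – D## – F## – C##

Transposed root: C# → B# (minor 2nd down). So we spell B# added-ninth:
- root: B#
- major 3rd: D##
- perfect 5th: F##
- major 9th: C##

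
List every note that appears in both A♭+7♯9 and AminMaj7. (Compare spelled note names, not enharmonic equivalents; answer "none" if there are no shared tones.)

A♭+7♯9: Ab C E Gb B
AminMaj7: A C E G#
Common to both → C, E.

C  E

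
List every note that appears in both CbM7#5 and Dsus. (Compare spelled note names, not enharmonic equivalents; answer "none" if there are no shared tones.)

G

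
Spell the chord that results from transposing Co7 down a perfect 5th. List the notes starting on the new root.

C down a perfect 5th → F. New chord: F diminished seventh.
Root: F
Minor 3rd (3rd): Ab
Diminished 5th (5th): Cb
Diminished 7th (7th): Ebb

F Ab Cb Ebb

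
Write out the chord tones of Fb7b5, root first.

Root Fb, quality dominant seventh flat five:
Fb — root
Ab — major 3rd
Cbb — diminished 5th
Ebb — minor 7th

Fb, Ab, Cbb, Ebb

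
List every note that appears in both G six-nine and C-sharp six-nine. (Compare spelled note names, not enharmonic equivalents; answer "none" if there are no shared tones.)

G six-nine = G, B, D, E, A.
C-sharp six-nine = C#, E#, G#, A#, D#.
Shared: none.

none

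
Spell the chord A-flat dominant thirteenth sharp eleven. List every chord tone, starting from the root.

A-flat dominant thirteenth sharp eleven: dominant thirteenth sharp eleven on A-flat.
A-flat — root
C — major 3rd
E-flat — perfect 5th
G-flat — minor 7th
B-flat — major 9th
D — augmented 11th
F — major 13th

A-flat, C, E-flat, G-flat, B-flat, D, F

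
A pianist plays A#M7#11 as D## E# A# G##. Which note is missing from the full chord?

C##

The full A#M7#11 chord is A#, C##, E#, G##, D##.
Comparing with the voicing, the major 3rd (3rd) — C## — is absent.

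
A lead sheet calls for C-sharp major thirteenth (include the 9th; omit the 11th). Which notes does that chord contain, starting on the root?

C# – E# – G# – B# – D# – A#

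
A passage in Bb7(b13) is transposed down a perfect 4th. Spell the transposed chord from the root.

F  A  C  E♭  D♭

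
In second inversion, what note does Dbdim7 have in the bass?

Abb

Dbdim7 = Db–Fb–Abb–Cbb. Second inversion → fifth in the bass = Abb.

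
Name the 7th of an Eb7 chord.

Root of Eb7 = Eb. The 7th is a minor 7th: Eb up a minor 7th → Db.

Db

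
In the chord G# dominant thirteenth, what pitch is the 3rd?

G# dominant thirteenth is built on G#; its 3rd is a major 3rd above the root.
A third above G uses the letter B, and the major 3rd above G# is B#.

B#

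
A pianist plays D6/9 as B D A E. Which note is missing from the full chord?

F♯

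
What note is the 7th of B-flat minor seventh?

Ab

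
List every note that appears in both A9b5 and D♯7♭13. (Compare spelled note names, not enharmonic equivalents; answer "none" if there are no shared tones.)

A9b5: A C# Eb G B
D♯7♭13: D# F## A# C# B
Common to both → C#, B.

C# – B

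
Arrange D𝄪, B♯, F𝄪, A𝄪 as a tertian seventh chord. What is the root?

Arranged so that each adjacent pair is a third by letter name: B♯ – D𝄪 – F𝄪 – A𝄪.
The bottom of that stack, B♯, is the root (this is B♯ major seventh).

B♯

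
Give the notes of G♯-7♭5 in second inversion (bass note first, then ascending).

D  F♯  G♯  B

G♯-7♭5 = G♯–B–D–F♯; second inversion → fifth (D) lowest.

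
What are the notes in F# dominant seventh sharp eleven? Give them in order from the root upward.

Root F-sharp, quality dominant seventh sharp eleven:
F-sharp — root
A-sharp — major 3rd
C-sharp — perfect 5th
E — minor 7th
B-sharp — augmented 11th

F-sharp – A-sharp – C-sharp – E – B-sharp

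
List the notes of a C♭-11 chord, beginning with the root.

Cb Ebb Gb Bbb Db Fb

C♭-11 is a minor eleventh built on Cb.
Root: Cb
Minor 3rd (3rd): Ebb
Perfect 5th (5th): Gb
Minor 7th (7th): Bbb
Major 9th (9th): Db
Perfect 11th (11th): Fb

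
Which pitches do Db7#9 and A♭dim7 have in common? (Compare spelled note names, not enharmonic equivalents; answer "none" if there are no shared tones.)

A♭, C♭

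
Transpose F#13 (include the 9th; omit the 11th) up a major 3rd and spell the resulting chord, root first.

A# – C## – E# – G# – B# – F##

A major 3rd up from F# is A#, so the new chord is A# dominant thirteenth.
A# — root
C## — major 3rd
E# — perfect 5th
G# — minor 7th
B# — major 9th
F## — major 13th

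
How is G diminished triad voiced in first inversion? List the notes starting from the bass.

B♭, D♭, G

In root position, G diminished triad is G–B♭–D♭.
First inversion puts the third (B♭) in the bass.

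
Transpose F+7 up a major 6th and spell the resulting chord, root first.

Transposed root: F → D (major 6th up). So we spell D augmented seventh:
- root: D
- major 3rd: F#
- augmented 5th: A#
- minor 7th: C

D, F#, A#, C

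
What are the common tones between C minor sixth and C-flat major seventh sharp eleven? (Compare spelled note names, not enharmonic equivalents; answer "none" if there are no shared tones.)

E-flat

C minor sixth: C E-flat G A
C-flat major seventh sharp eleven: C-flat E-flat G-flat B-flat F
Common to both → E-flat.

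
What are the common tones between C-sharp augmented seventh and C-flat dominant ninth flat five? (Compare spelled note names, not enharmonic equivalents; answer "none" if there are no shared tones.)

C-sharp augmented seventh = C#, E#, G##, B.
C-flat dominant ninth flat five = Cb, Eb, Gbb, Bbb, Db.
Shared: none.

none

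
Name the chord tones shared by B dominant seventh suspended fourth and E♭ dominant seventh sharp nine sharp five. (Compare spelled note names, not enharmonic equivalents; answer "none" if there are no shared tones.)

B, F-sharp

B dominant seventh suspended fourth: B E F-sharp A
E♭ dominant seventh sharp nine sharp five: E-flat G B D-flat F-sharp
Common to both → B, F-sharp.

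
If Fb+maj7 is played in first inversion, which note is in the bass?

Fb+maj7 in root position is F♭–A♭–C–E♭.
First inversion places the third in the bass, which is A♭.

A♭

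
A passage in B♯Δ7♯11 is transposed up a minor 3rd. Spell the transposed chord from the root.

D#  F##  A#  C##  G##

B# up a minor 3rd → D#. New chord: D# major seventh sharp eleven.
- root: D#
- major 3rd: F##
- perfect 5th: A#
- major 7th: C##
- augmented 11th: G##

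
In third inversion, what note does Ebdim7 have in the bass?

Ebdim7 in root position is Eb–Gb–Bbb–Dbb.
Third inversion places the seventh in the bass, which is Dbb.

Dbb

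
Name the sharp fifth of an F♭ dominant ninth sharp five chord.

F♭ dominant ninth sharp five is built on Fb; its 5th is an augmented 5th above the root.
A fifth above F uses the letter C, and the augmented 5th above Fb is C.

C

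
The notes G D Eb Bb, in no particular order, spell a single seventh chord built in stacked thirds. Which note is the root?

Eb

Arranged so that each adjacent pair is a third by letter name: Eb – G – Bb – D.
The bottom of that stack, Eb, is the root (this is Eb major seventh).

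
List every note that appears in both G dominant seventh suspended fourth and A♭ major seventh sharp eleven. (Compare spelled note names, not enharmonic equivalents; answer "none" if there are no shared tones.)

G, C, D

G dominant seventh suspended fourth = G, C, D, F.
A♭ major seventh sharp eleven = A-flat, C, E-flat, G, D.
Shared: G, C, D.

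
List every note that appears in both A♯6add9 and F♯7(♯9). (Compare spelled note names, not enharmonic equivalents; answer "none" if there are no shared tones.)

A#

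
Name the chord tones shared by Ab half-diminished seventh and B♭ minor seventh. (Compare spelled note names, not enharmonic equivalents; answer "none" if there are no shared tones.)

A-flat

Ab half-diminished seventh: A-flat C-flat E-double-flat G-flat
B♭ minor seventh: B-flat D-flat F A-flat
Common to both → A-flat.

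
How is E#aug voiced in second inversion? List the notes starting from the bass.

In root position, E#aug is E#–G##–B##.
Second inversion puts the fifth (B##) in the bass.

B## E# G##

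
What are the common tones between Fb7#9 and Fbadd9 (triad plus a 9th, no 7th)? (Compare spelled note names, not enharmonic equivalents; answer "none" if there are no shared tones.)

Fb Ab Cb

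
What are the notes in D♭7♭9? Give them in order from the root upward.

D♭ – F – A♭ – C♭ – E𝄫

D♭7♭9 is a dominant seventh flat nine built on D♭.
- root: D♭
- major 3rd: F
- perfect 5th: A♭
- minor 7th: C♭
- minor 9th: E𝄫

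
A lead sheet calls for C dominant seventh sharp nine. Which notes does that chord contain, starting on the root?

C, E, G, B-flat, D-sharp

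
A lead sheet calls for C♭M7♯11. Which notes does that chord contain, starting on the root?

Cb Eb Gb Bb F

Root Cb, quality major seventh sharp eleven:
- root: Cb
- major 3rd: Eb
- perfect 5th: Gb
- major 7th: Bb
- augmented 11th: F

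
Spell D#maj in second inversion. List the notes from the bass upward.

D#maj = D♯–F𝄪–A♯; second inversion → fifth (A♯) lowest.

A♯  D♯  F𝄪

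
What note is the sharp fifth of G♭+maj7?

D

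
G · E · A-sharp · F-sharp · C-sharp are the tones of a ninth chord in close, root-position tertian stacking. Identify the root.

F-sharp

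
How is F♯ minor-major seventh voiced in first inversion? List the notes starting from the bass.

A C-sharp E-sharp F-sharp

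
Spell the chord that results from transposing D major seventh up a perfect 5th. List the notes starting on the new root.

A, C-sharp, E, G-sharp

D up a perfect 5th → A. New chord: A major seventh.
Root: A
Major 3rd (3rd): C-sharp
Perfect 5th (5th): E
Major 7th (7th): G-sharp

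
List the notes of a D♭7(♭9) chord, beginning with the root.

D♭7(♭9): dominant seventh flat nine on Db.
root → Db
3rd (major 3rd) → F
5th (perfect 5th) → Ab
7th (minor 7th) → Cb
9th (minor 9th) → Ebb

Db, F, Ab, Cb, Ebb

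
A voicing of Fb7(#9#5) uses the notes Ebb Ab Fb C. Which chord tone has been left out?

G

Fb7(#9#5) = Fb, Ab, C, Ebb, G. The voicing lacks the 9th (augmented 9th), G.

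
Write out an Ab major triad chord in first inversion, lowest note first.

Ab major triad = Ab–C–Eb; first inversion → third (C) lowest.

C  Eb  Ab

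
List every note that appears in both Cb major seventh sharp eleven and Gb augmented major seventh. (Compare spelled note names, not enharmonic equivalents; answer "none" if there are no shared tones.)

Cb major seventh sharp eleven: C-flat E-flat G-flat B-flat F
Gb augmented major seventh: G-flat B-flat D F
Common to both → G-flat, B-flat, F.

G-flat – B-flat – F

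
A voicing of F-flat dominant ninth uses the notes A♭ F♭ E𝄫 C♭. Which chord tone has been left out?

F-flat dominant ninth = F♭, A♭, C♭, E𝄫, G♭. The voicing lacks the 9th (major 9th), G♭.

G♭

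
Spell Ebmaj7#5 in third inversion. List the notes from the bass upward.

D  Eb  G  B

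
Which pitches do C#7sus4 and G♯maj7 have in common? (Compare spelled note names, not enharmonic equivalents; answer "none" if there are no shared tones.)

C#7sus4: C# F# G# B
G♯maj7: G# B# D# F##
Common to both → G#.

G#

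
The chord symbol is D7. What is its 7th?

Root of D7 = D. The 7th is a minor 7th: D up a minor 7th → C.

C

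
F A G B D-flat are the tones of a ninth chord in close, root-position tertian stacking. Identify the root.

G

Stacking in thirds gives G – B – D-flat – F – A, so G is the root — G dominant ninth flat five.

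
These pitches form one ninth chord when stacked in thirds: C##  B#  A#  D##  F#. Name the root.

Stacking in thirds gives B# – D## – F# – A# – C##, so B# is the root — B# dominant ninth flat five.

B#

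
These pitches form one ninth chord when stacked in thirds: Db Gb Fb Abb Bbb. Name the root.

Gb

Arranged so that each adjacent pair is a third by letter name: Gb – Bbb – Db – Fb – Abb.
The bottom of that stack, Gb, is the root (this is Gb minor seventh flat nine).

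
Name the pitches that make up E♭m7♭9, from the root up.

Eb, Gb, Bb, Db, Fb

E♭m7♭9: minor seventh flat nine on Eb.
Root: Eb
Minor 3rd (3rd): Gb
Perfect 5th (5th): Bb
Minor 7th (7th): Db
Minor 9th (9th): Fb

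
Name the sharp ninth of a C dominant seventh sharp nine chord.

D-sharp

C dominant seventh sharp nine is built on C; its 9th is an augmented 9th above the root.
A second above C uses the letter D, and the augmented 9th above C is D-sharp.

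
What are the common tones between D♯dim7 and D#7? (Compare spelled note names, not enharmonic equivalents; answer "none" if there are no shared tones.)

D♯

D♯dim7: D♯ F♯ A C
D#7: D♯ F𝄪 A♯ C♯
Common to both → D♯.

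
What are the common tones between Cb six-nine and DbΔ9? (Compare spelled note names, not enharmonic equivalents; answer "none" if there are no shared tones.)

Cb six-nine = C♭, E♭, G♭, A♭, D♭.
DbΔ9 = D♭, F, A♭, C, E♭.
Shared: E♭, A♭, D♭.

E♭ A♭ D♭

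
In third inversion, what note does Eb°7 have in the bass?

Dbb

Eb°7 = Eb–Gb–Bbb–Dbb. Third inversion → seventh in the bass = Dbb.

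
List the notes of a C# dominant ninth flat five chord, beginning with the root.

C# E# G B D#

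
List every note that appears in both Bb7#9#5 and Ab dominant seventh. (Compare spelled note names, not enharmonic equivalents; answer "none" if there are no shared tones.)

Ab

Bb7#9#5 = Bb, D, F#, Ab, C#.
Ab dominant seventh = Ab, C, Eb, Gb.
Shared: Ab.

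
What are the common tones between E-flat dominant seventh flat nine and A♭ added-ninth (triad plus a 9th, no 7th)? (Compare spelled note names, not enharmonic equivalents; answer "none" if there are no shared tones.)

E-flat B-flat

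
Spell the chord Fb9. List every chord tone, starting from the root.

Fb  Ab  Cb  Ebb  Gb

Root Fb, quality dominant ninth:
Root: Fb
Major 3rd (3rd): Ab
Perfect 5th (5th): Cb
Minor 7th (7th): Ebb
Major 9th (9th): Gb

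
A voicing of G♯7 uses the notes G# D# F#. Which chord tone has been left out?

B#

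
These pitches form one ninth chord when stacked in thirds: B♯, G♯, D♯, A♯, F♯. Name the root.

Arranged so that each adjacent pair is a third by letter name: G♯ – B♯ – D♯ – F♯ – A♯.
The bottom of that stack, G♯, is the root (this is G♯ dominant ninth).

G♯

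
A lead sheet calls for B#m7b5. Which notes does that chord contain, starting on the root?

B♯, D♯, F♯, A♯

B#m7b5 is a half-diminished seventh built on B♯.
- root: B♯
- minor 3rd: D♯
- diminished 5th: F♯
- minor 7th: A♯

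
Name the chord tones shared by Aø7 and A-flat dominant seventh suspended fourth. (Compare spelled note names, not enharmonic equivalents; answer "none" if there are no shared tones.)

Aø7 = A, C, Eb, G.
A-flat dominant seventh suspended fourth = Ab, Db, Eb, Gb.
Shared: Eb.

Eb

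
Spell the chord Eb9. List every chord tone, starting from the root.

Eb – G – Bb – Db – F

Root Eb, quality dominant ninth:
Root: Eb
Major 3rd (3rd): G
Perfect 5th (5th): Bb
Minor 7th (7th): Db
Major 9th (9th): F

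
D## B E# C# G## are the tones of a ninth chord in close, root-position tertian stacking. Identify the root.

C#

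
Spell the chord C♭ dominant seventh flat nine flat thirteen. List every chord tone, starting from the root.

C-flat, E-flat, G-flat, B-double-flat, D-double-flat, A-double-flat

C♭ dominant seventh flat nine flat thirteen: dominant seventh flat nine flat thirteen on C-flat.
- root: C-flat
- major 3rd: E-flat
- perfect 5th: G-flat
- minor 7th: B-double-flat
- minor 9th: D-double-flat
- minor 13th: A-double-flat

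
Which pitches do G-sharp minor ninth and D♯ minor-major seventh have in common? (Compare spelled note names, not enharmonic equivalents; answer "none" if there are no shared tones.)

D-sharp, F-sharp, A-sharp

G-sharp minor ninth: G-sharp B D-sharp F-sharp A-sharp
D♯ minor-major seventh: D-sharp F-sharp A-sharp C-double-sharp
Common to both → D-sharp, F-sharp, A-sharp.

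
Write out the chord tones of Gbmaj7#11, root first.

Gb  Bb  Db  F  C

Root Gb, quality major seventh sharp eleven:
Root: Gb
Major 3rd (3rd): Bb
Perfect 5th (5th): Db
Major 7th (7th): F
Augmented 11th (11th): C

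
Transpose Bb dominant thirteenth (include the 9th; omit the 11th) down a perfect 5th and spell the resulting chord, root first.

Eb, G, Bb, Db, F, C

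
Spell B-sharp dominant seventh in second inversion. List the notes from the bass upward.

F-double-sharp  A-sharp  B-sharp  D-double-sharp

B-sharp dominant seventh = B-sharp–D-double-sharp–F-double-sharp–A-sharp; second inversion → fifth (F-double-sharp) lowest.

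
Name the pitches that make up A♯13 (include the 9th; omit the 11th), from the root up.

A♯13 is a dominant thirteenth built on A#.
Root: A#
Major 3rd (3rd): C##
Perfect 5th (5th): E#
Minor 7th (7th): G#
Major 9th (9th): B#
Major 13th (13th): F##

A# – C## – E# – G# – B# – F##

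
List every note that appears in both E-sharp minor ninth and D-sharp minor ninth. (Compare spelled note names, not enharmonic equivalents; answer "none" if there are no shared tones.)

E♯, D♯

E-sharp minor ninth = E♯, G♯, B♯, D♯, F𝄪.
D-sharp minor ninth = D♯, F♯, A♯, C♯, E♯.
Shared: E♯, D♯.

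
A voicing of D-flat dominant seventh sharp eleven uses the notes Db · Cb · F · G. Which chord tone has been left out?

Ab

The full D-flat dominant seventh sharp eleven chord is Db, F, Ab, Cb, G.
Comparing with the voicing, the perfect 5th (5th) — Ab — is absent.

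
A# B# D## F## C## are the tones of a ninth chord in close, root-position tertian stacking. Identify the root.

Arranged so that each adjacent pair is a third by letter name: B# – D## – F## – A# – C##.
The bottom of that stack, B#, is the root (this is B# dominant ninth).

B#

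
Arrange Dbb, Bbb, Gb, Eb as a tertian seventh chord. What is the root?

Eb

Arranged so that each adjacent pair is a third by letter name: Eb – Gb – Bbb – Dbb.
The bottom of that stack, Eb, is the root (this is Eb diminished seventh).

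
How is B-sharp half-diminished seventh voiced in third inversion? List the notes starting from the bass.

A-sharp, B-sharp, D-sharp, F-sharp

B-sharp half-diminished seventh = B-sharp–D-sharp–F-sharp–A-sharp; third inversion → seventh (A-sharp) lowest.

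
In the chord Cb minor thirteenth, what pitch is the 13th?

Root of Cb minor thirteenth = C-flat. The 13th is a major 13th: C-flat up a major 13th → A-flat.

A-flat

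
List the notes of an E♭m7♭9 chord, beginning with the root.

Eb, Gb, Bb, Db, Fb

Root Eb, quality minor seventh flat nine:
Root: Eb
Minor 3rd (3rd): Gb
Perfect 5th (5th): Bb
Minor 7th (7th): Db
Minor 9th (9th): Fb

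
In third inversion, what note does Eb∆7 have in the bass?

D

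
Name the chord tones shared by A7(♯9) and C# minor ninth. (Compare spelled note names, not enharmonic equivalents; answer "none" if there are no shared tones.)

C♯, E

A7(♯9): A C♯ E G B♯
C# minor ninth: C♯ E G♯ B D♯
Common to both → C♯, E.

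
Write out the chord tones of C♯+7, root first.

C# E# G## B

C♯+7 is an augmented seventh built on C#.
C# — root
E# — major 3rd
G## — augmented 5th
B — minor 7th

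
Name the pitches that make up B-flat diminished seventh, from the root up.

B-flat, D-flat, F-flat, A-double-flat

Root B-flat, quality diminished seventh:
root → B-flat
3rd (minor 3rd) → D-flat
5th (diminished 5th) → F-flat
7th (diminished 7th) → A-double-flat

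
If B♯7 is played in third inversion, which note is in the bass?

A♯

B♯7 in root position is B♯–D𝄪–F𝄪–A♯.
Third inversion places the seventh in the bass, which is A♯.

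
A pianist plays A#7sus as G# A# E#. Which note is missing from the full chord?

The full A#7sus chord is A#, D#, E#, G#.
Comparing with the voicing, the perfect 4th (4th) — D# — is absent.

D#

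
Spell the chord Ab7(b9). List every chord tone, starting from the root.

Ab C Eb Gb Bbb

Ab7(b9) is a dominant seventh flat nine built on Ab.
root → Ab
3rd (major 3rd) → C
5th (perfect 5th) → Eb
7th (minor 7th) → Gb
9th (minor 9th) → Bbb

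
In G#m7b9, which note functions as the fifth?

Root of G#m7b9 = G#. The 5th is a perfect 5th: G# up a perfect 5th → D#.

D#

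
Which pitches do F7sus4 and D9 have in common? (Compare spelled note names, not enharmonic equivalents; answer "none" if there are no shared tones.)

F7sus4 = F, B♭, C, E♭.
D9 = D, F♯, A, C, E.
Shared: C.

C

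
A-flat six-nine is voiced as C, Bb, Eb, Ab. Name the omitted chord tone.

The full A-flat six-nine chord is Ab, C, Eb, F, Bb.
Comparing with the voicing, the major 6th (6th) — F — is absent.

F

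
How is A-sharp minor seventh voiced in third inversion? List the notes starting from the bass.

A-sharp minor seventh = A♯–C♯–E♯–G♯; third inversion → seventh (G♯) lowest.

G♯ – A♯ – C♯ – E♯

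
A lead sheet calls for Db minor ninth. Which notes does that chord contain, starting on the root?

D-flat  F-flat  A-flat  C-flat  E-flat

Db minor ninth is a minor ninth built on D-flat.
- root: D-flat
- minor 3rd: F-flat
- perfect 5th: A-flat
- minor 7th: C-flat
- major 9th: E-flat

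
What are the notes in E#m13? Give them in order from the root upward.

E♯, G♯, B♯, D♯, F𝄪, A♯, C𝄪

Root E♯, quality minor thirteenth:
- root: E♯
- minor 3rd: G♯
- perfect 5th: B♯
- minor 7th: D♯
- major 9th: F𝄪
- perfect 11th: A♯
- major 13th: C𝄪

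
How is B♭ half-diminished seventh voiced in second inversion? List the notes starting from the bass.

In root position, B♭ half-diminished seventh is B♭–D♭–F♭–A♭.
Second inversion puts the fifth (F♭) in the bass.

F♭, A♭, B♭, D♭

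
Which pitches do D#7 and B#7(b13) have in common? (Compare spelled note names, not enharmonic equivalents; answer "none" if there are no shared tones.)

F##  A#

D#7 = D#, F##, A#, C#.
B#7(b13) = B#, D##, F##, A#, G#.
Shared: F##, A#.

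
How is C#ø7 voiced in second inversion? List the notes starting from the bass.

G B C# E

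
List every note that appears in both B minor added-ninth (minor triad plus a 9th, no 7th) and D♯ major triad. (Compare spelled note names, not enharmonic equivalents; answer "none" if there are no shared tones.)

none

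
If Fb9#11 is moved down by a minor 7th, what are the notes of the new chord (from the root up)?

Gb Bb Db Fb Ab C

Fb down a minor 7th → Gb. New chord: Gb dominant ninth sharp eleven.
root → Gb
3rd (major 3rd) → Bb
5th (perfect 5th) → Db
7th (minor 7th) → Fb
9th (major 9th) → Ab
11th (augmented 11th) → C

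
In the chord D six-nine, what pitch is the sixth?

B

Root of D six-nine = D. The 6th is a major 6th: D up a major 6th → B.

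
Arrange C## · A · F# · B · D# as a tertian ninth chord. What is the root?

B

Stacking in thirds gives B – D# – F# – A – C##, so B is the root — B dominant seventh sharp nine.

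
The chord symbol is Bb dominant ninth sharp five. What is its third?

Bb dominant ninth sharp five is built on Bb; its 3rd is a major 3rd above the root.
A third above B uses the letter D, and the major 3rd above Bb is D.

D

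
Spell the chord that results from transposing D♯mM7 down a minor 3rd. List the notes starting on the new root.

B# D# F## A##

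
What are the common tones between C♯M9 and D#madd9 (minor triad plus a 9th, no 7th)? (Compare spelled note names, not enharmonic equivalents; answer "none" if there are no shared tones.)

E#, D#

C♯M9 = C#, E#, G#, B#, D#.
D#madd9 = D#, F#, A#, E#.
Shared: E#, D#.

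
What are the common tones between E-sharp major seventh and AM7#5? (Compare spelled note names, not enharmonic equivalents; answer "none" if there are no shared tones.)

E♯

E-sharp major seventh = E♯, G𝄪, B♯, D𝄪.
AM7#5 = A, C♯, E♯, G♯.
Shared: E♯.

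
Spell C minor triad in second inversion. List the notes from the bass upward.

In root position, C minor triad is C–E-flat–G.
Second inversion puts the fifth (G) in the bass.

G – C – E-flat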